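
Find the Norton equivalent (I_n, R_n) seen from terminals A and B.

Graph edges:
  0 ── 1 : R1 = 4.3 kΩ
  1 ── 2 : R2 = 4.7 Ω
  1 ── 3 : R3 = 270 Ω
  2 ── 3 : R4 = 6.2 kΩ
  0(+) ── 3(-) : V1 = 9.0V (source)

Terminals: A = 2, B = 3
Find the Thévenin equivalent first; then I_n = V_th/R_th and R_n = R_th.
Step 1 — V_th is the open-circuit voltage V_A - V_B (nothing connected across the terminals).
Nodal analysis, taking node 3 as the 0 V reference.
Source V1 fixes V_0 = 9 V.
KCL at each unknown node (sum of currents leaving = 0; resistances in Ω):
  Node 1: (V_1 - 9)/4300 + (V_1 - V_2)/4.7 + (V_1 - 0)/270 = 0
  Node 2: (V_2 - V_1)/4.7 + (V_2 - 0)/6200 = 0
Collecting terms (coefficients in siemens):
  0.2167·V_1 - 0.2128·V_2 = 0.002093
  0.2129·V_2 - 0.2128·V_1 = 0
Determinant D = (0.2167)(0.2129) - (-0.2128)(-0.2128) = 0.0008725
V_1 = [(0.002093)(0.2129) - (-0.2128)(0)]/D = 0.5108 V
V_2 = [(0.2167)(0) - (0.002093)(-0.2128)]/D = 0.5104 V
V_th = V_2 - V_3 = 0.5104 - 0 = 0.5104 V
Step 2 — R_th: zero the source — replace V1 by a short circuit (node 3 merges into node 0) — and find the resistance seen between A (node 2) and B (node 0).
Reduce the network between node 2 (A) and node 0 (B) by series/parallel combination:
  Rp1 = R1 ‖ R3 (parallel, both between nodes 0 and 1) = 1/(1/4300 + 1/270) = 254 Ω
  Rs1 = R2 + Rp1 (series, joined only at node 1) = 4.7 + 254 = 258.7 Ω
  Rp2 = R4 ‖ Rs1 (parallel, both between nodes 0 and 2) = 1/(1/6200 + 1/258.7) = 248.4 Ω
R_th = 248.4 Ω
I_n = V_th/R_th = 0.5104/248.4 = 0.002055 A, and R_n = R_th = 248.4 Ω

Final answer: I_n = 0.002055 A, R_n = 248.4 Ω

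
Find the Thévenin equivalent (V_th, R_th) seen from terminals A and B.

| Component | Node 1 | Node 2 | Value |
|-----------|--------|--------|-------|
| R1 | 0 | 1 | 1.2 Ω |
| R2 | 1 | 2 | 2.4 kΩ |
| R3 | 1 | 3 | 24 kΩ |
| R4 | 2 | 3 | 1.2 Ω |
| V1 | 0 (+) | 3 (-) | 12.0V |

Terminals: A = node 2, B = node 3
Step 1 — V_th is the open-circuit voltage V_A - V_B (nothing connected across the terminals).
Nodal analysis, taking node 3 as the 0 V reference.
Source V1 fixes V_0 = 12 V.
KCL at each unknown node (sum of currents leaving = 0; resistances in Ω):
  Node 1: (V_1 - 12)/1.2 + (V_1 - V_2)/2400 + (V_1 - 0)/24000 = 0
  Node 2: (V_2 - V_1)/2400 + (V_2 - 0)/1.2 = 0
Collecting terms (coefficients in siemens):
  0.8338·V_1 - 0.0004167·V_2 = 10
  0.8337·V_2 - 0.0004167·V_1 = 0
Determinant D = (0.8338)(0.8337) - (-0.0004167)(-0.0004167) = 0.6952
V_1 = [(10)(0.8337) - (-0.0004167)(0)]/D = 11.99 V
V_2 = [(0.8338)(0) - (10)(-0.0004167)]/D = 0.005994 V
V_th = V_2 - V_3 = 0.005994 - 0 = 0.005994 V
Step 2 — R_th: zero the source — replace V1 by a short circuit (node 3 merges into node 0) — and find the resistance seen between A (node 2) and B (node 0).
Reduce the network between node 2 (A) and node 0 (B) by series/parallel combination:
  Rp1 = R1 ‖ R3 (parallel, both between nodes 0 and 1) = 1/(1/1.2 + 1/24000) = 1.2 Ω
  Rs1 = R2 + Rp1 (series, joined only at node 1) = 2400 + 1.2 = 2401 Ω
  Rp2 = R4 ‖ Rs1 (parallel, both between nodes 0 and 2) = 1/(1/1.2 + 1/2401) = 1.199 Ω
R_th = 1.199 Ω

Final answer: V_th = 0.005994 V, R_th = 1.199 Ω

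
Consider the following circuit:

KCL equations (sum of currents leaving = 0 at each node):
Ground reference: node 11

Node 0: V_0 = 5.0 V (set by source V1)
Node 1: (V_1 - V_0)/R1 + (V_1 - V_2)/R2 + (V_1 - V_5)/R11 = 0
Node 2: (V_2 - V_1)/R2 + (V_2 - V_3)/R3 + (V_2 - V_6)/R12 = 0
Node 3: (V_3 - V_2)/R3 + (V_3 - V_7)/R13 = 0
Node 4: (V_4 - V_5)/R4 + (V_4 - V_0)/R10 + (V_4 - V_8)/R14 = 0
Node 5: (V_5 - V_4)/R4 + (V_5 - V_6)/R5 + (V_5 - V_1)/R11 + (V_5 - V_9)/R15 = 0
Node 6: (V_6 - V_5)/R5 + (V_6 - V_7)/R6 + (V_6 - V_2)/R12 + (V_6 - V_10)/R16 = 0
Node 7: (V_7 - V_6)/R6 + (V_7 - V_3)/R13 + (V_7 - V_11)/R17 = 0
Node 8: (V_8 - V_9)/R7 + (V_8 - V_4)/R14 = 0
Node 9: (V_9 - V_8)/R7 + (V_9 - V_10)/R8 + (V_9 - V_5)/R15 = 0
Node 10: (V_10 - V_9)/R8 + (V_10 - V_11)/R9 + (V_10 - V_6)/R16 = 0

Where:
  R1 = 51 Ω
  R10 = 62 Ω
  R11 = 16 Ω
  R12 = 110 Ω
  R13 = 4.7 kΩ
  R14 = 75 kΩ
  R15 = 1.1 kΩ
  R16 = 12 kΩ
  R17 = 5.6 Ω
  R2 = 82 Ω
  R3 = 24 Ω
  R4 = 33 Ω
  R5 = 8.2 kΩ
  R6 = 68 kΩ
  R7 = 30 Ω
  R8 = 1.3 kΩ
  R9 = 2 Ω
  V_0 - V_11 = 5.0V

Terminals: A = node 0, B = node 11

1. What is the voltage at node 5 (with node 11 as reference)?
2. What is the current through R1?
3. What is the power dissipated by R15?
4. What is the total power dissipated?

Nodal analysis, taking node 11 as the 0 V reference.
Source V1 fixes V_0 = 5 V.
KCL at each unknown node (sum of currents leaving = 0; resistances in Ω):
  Node 1: (V_1 - 5)/51 + (V_1 - V_2)/82 + (V_1 - V_5)/16 = 0
  Node 2: (V_2 - V_1)/82 + (V_2 - V_3)/24 + (V_2 - V_6)/110 = 0
  Node 3: (V_3 - V_2)/24 + (V_3 - V_7)/4700 = 0
  Node 4: (V_4 - V_5)/33 + (V_4 - 5)/62 + (V_4 - V_8)/75000 = 0
  Node 5: (V_5 - V_4)/33 + (V_5 - V_6)/8200 + (V_5 - V_1)/16 + (V_5 - V_9)/1100 = 0
  Node 6: (V_6 - V_5)/8200 + (V_6 - V_7)/68000 + (V_6 - V_2)/110 + (V_6 - V_10)/12000 = 0
  Node 7: (V_7 - V_6)/68000 + (V_7 - V_3)/4700 + (V_7 - 0)/5.6 = 0
  Node 8: (V_8 - V_9)/30 + (V_8 - V_4)/75000 = 0
  Node 9: (V_9 - V_8)/30 + (V_9 - V_10)/1300 + (V_9 - V_5)/1100 = 0
  Node 10: (V_10 - V_9)/1300 + (V_10 - 0)/2 + (V_10 - V_6)/12000 = 0
Collecting terms (coefficients in siemens):
  0.0943·V_1 - 0.0122·V_2 - 0.0625·V_5 = 0.09804
  0.06295·V_2 - 0.0122·V_1 - 0.04167·V_3 - 0.009091·V_6 = 0
  0.04188·V_3 - 0.04167·V_2 - 0.0002128·V_7 = 0
  0.04645·V_4 - 0.0303·V_5 - 0.00001333·V_8 = 0.08065
  0.09383·V_5 - 0.0625·V_1 - 0.0303·V_4 - 0.000122·V_6 - 0.0009091·V_9 = 0
  0.009311·V_6 - 0.009091·V_2 - 0.000122·V_5 - 0.00001471·V_7 - 0.00008333·V_10 = 0
  0.1788·V_7 - 0.0002128·V_3 - 0.00001471·V_6 = 0
  0.03335·V_8 - 0.00001333·V_4 - 0.03333·V_9 = 0
  0.03501·V_9 - 0.0009091·V_5 - 0.03333·V_8 - 0.0007692·V_10 = 0
  0.5009·V_10 - 0.00008333·V_6 - 0.0007692·V_9 = 0
Solving these 10 simultaneous equations (Gaussian elimination) gives:
  V_1 = 4.888 V, V_2 = 4.769 V, V_3 = 4.745 V, V_4 = 4.918 V
  V_5 = 4.876 V, V_6 = 4.72 V, V_7 = 0.006034 V, V_8 = 2.662 V
  V_9 = 2.661 V, V_10 = 0.004873 V
Part 1:
  Read off the nodal solution: V_5 = 4.876 V
Part 2:
  I_R1 = (V_0 - V_1)/R1 = (5 - 4.888)/51 = 0.002198 A
  Magnitude: I_R1 = 0.002198 A
Part 3:
  I_R15 = (V_5 - V_9)/R15 = (4.876 - 2.661)/1100 = 0.002013 A
  P_R15 = I_R15² × R15 = (0.002013)² × 1100 = 0.004459 W
Part 4:
  Power in each resistor, P = (ΔV)²/R:
    P_R1 = (5 - 4.888)²/51 = 0.0002464 W
    P_R2 = (4.888 - 4.769)²/82 = 0.0001728 W
    P_R3 = (4.769 - 4.745)²/24 = 0.0000244 W
    P_R4 = (4.918 - 4.876)²/33 = 0.00005457 W
    P_R5 = (4.876 - 4.72)²/8200 = 0.000002962 W
    P_R6 = (4.72 - 0.006034)²/68000 = 0.0003268 W
    P_R7 = (2.662 - 2.661)²/30 = 0.00000002715 W
    P_R8 = (2.661 - 0.004873)²/1300 = 0.005428 W
    P_R9 = (0.004873 - 0)²/2 = 0.00001187 W
    P_R10 = (5 - 4.918)²/62 = 0.0001074 W
    P_R11 = (4.888 - 4.876)²/16 = 0.000008913 W
    P_R12 = (4.769 - 4.72)²/110 = 0.00002161 W
    P_R13 = (4.745 - 0.006034)²/4700 = 0.004778 W
    P_R14 = (4.918 - 2.662)²/75000 = 0.00006787 W
    P_R15 = (4.876 - 2.661)²/1100 = 0.004459 W
    P_R16 = (4.72 - 0.004873)²/12000 = 0.001853 W
    P_R17 = (0.006034 - 0)²/5.6 = 0.000006502 W
  P_total = P_R1 + P_R2 + P_R3 + P_R4 + P_R5 + P_R6 + P_R7 + P_R8 + P_R9 + P_R10 + P_R11 + P_R12 + P_R13 + P_R14 + P_R15 + P_R16 + P_R17 = 0.01757 W

Final answers:
1. V_5 = 4.876 V
2. I_R1 = 0.002198 A
3. P_R15 = 0.004459 W
4. P_total = 0.01757 W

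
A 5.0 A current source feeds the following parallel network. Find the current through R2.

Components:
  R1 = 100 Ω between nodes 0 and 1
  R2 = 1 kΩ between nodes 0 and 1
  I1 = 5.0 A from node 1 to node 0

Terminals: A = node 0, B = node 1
All resistors sit directly between nodes 0 and 1, so they are in parallel and share one voltage V; the full source current 5 A splits among them.
1/R_par = 1/100 + 1/1000 = 0.011 S  =>  R_par = 90.91 Ω
V = I × R_par = 5 × 90.91 = 454.5 V
I_R2 = V/R2 = 454.5/1000 = 0.4545 A

Final answer: 0.4545 A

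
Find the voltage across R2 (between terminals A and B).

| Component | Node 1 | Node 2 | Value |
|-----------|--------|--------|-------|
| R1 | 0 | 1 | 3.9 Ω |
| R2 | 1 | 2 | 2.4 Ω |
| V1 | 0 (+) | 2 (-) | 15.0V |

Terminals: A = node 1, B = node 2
R1 and R2 are in series across V1 (node 0 → node 1 → node 2), and the output A–B is taken across R2, so this is a voltage divider.
Series current: I = V1/(R1 + R2) = 15/(3.9 + 2.4) = 15/6.3 = 2.381 A
V_R2 = I × R2 = V1 × R2/(R1 + R2) = 15 × 2.4/6.3 = 5.714 V

Final answer: 5.714 V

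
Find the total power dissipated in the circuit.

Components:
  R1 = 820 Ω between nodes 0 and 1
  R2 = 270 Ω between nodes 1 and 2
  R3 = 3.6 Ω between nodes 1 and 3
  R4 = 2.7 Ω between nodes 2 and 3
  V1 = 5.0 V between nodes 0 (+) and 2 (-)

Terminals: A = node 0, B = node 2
Nodal analysis, taking node 2 as the 0 V reference.
Source V1 fixes V_0 = 5 V.
KCL at each unknown node (sum of currents leaving = 0; resistances in Ω):
  Node 1: (V_1 - 5)/820 + (V_1 - 0)/270 + (V_1 - V_3)/3.6 = 0
  Node 3: (V_3 - V_1)/3.6 + (V_3 - 0)/2.7 = 0
Collecting terms (coefficients in siemens):
  0.2827·V_1 - 0.2778·V_3 = 0.006098
  0.6481·V_3 - 0.2778·V_1 = 0
Determinant D = (0.2827)(0.6481) - (-0.2778)(-0.2778) = 0.1061
V_1 = [(0.006098)(0.6481) - (-0.2778)(0)]/D = 0.03726 V
V_3 = [(0.2827)(0) - (0.006098)(-0.2778)]/D = 0.01597 V
Power in each resistor, P = (ΔV)²/R:
  P_R1 = (5 - 0.03726)²/820 = 0.03004 W
  P_R2 = (0.03726 - 0)²/270 = 0.000005142 W
  P_R3 = (0.03726 - 0.01597)²/3.6 = 0.0001259 W
  P_R4 = (0 - 0.01597)²/2.7 = 0.00009444 W
P_total = P_R1 + P_R2 + P_R3 + P_R4 = 0.03026 W

Final answer: 0.03026 W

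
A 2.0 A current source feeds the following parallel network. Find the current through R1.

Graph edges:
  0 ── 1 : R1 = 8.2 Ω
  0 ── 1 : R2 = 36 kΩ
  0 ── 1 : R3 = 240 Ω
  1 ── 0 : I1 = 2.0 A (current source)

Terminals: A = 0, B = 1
All resistors sit directly between nodes 0 and 1, so they are in parallel and share one voltage V; the full source current 2 A splits among them.
1/R_par = 1/8.2 + 1/36000 + 1/240 = 0.1261 S  =>  R_par = 7.927 Ω
V = I × R_par = 2 × 7.927 = 15.85 V
I_R1 = V/R1 = 15.85/8.2 = 1.933 A

Final answer: 1.933 A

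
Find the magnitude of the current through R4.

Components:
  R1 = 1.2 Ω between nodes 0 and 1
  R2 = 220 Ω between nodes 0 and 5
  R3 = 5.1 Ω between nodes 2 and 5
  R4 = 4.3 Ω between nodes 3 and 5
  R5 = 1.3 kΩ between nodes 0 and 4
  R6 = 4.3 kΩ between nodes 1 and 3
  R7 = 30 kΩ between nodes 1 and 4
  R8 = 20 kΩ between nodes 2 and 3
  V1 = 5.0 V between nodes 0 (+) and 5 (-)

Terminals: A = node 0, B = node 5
Nodal analysis, taking node 5 as the 0 V reference.
Source V1 fixes V_0 = 5 V.
KCL at each unknown node (sum of currents leaving = 0; resistances in Ω):
  Node 1: (V_1 - 5)/1.2 + (V_1 - V_3)/4300 + (V_1 - V_4)/30000 = 0
  Node 2: (V_2 - 0)/5.1 + (V_2 - V_3)/20000 = 0
  Node 3: (V_3 - 0)/4.3 + (V_3 - V_1)/4300 + (V_3 - V_2)/20000 = 0
  Node 4: (V_4 - 5)/1300 + (V_4 - V_1)/30000 = 0
Collecting terms (coefficients in siemens):
  0.8336·V_1 - 0.0002326·V_3 - 0.00003333·V_4 = 4.167
  0.1961·V_2 - 0.00005·V_3 = 0
  0.2328·V_3 - 0.0002326·V_1 - 0.00005·V_2 = 0
  0.0008026·V_4 - 0.00003333·V_1 = 0.003846
Solving these 4 simultaneous equations (Gaussian elimination) gives:
  V_1 = 4.999 V, V_2 = 0.000001273 V, V_3 = 0.004993 V, V_4 = 5 V
I_R4 = (V_3 - V_5)/R4 = (0.004993 - 0)/4.3 = 0.001161 A
|I_R4| = 0.001161 A

Final answer: |I_R4| = 0.001161 A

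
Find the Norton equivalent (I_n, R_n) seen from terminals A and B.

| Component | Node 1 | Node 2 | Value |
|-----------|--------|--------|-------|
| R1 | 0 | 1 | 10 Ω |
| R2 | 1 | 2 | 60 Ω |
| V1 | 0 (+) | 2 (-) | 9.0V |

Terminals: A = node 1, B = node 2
Find the Thévenin equivalent first; then I_n = V_th/R_th and R_n = R_th.
Step 1 — V_th is the open-circuit voltage V_A - V_B (nothing connected across the terminals).
Nodal analysis, taking node 2 as the 0 V reference.
Source V1 fixes V_0 = 9 V.
KCL at each unknown node (sum of currents leaving = 0; resistances in Ω):
  Node 1: (V_1 - 9)/10 + (V_1 - 0)/60 = 0
Collecting terms: 0.1167 × V_1 = 0.9  =>  V_1 = 7.714 V
V_th = V_1 - V_2 = 7.714 - 0 = 7.714 V
Step 2 — R_th: zero the source — replace V1 by a short circuit (node 2 merges into node 0) — and find the resistance seen between A (node 1) and B (node 0).
Reduce the network between node 1 (A) and node 0 (B) by series/parallel combination:
  Rp1 = R1 ‖ R2 (parallel, both between nodes 0 and 1) = 1/(1/10 + 1/60) = 8.571 Ω
R_th = 8.571 Ω
I_n = V_th/R_th = 7.714/8.571 = 0.9 A, and R_n = R_th = 8.571 Ω

Final answer: I_n = 0.9 A, R_n = 8.571 Ω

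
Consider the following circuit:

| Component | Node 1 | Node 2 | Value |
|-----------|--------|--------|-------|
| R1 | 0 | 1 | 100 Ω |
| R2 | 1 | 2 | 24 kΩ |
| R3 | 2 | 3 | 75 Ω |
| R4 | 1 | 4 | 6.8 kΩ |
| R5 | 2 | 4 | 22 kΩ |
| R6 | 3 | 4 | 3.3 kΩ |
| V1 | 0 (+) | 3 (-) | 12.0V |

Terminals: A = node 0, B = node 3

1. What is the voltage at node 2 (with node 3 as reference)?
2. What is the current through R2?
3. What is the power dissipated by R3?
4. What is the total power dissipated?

Nodal analysis, taking node 3 as the 0 V reference.
Source V1 fixes V_0 = 12 V.
KCL at each unknown node (sum of currents leaving = 0; resistances in Ω):
  Node 1: (V_1 - 12)/100 + (V_1 - V_2)/24000 + (V_1 - V_4)/6800 = 0
  Node 2: (V_2 - V_1)/24000 + (V_2 - 0)/75 + (V_2 - V_4)/22000 = 0
  Node 4: (V_4 - V_1)/6800 + (V_4 - V_2)/22000 + (V_4 - 0)/3300 = 0
Collecting terms (coefficients in siemens):
  0.01019·V_1 - 0.00004167·V_2 - 0.0001471·V_4 = 0.12
  0.01342·V_2 - 0.00004167·V_1 - 0.00004545·V_4 = 0
  0.0004955·V_4 - 0.0001471·V_1 - 0.00004545·V_2 = 0
Solving these 3 simultaneous equations (Gaussian elimination) gives:
  V_1 = 11.83 V, V_2 = 0.04863 V, V_4 = 3.515 V
Part 1:
  Read off the nodal solution: V_2 = 0.04863 V
Part 2:
  I_R2 = (V_1 - V_2)/R2 = (11.83 - 0.04863)/24000 = 0.0004908 A
  Magnitude: I_R2 = 0.0004908 A
Part 3:
  I_R3 = (V_2 - V_3)/R3 = (0.04863 - 0)/75 = 0.0006484 A
  P_R3 = I_R3² × R3 = (0.0006484)² × 75 = 0.00003153 W
Part 4:
  Power in each resistor, P = (ΔV)²/R:
    P_R1 = (12 - 11.83)²/100 = 0.0002936 W
    P_R2 = (11.83 - 0.04863)²/24000 = 0.005782 W
    P_R3 = (0.04863 - 0)²/75 = 0.00003153 W
    P_R4 = (11.83 - 3.515)²/6800 = 0.01016 W
    P_R5 = (0.04863 - 3.515)²/22000 = 0.0005461 W
    P_R6 = (0 - 3.515)²/3300 = 0.003744 W
  P_total = P_R1 + P_R2 + P_R3 + P_R4 + P_R5 + P_R6 = 0.02056 W

Final answers:
1. V_2 = 0.04863 V
2. I_R2 = 0.0004908 A
3. P_R3 = 3.153e-05 W
4. P_total = 0.02056 W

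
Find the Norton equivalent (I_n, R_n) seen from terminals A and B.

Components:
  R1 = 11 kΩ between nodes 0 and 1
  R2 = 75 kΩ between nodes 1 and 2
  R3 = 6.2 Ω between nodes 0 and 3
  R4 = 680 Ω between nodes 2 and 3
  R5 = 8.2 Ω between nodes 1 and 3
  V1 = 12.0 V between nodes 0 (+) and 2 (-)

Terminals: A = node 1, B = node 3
Find the Thévenin equivalent first; then I_n = V_th/R_th and R_n = R_th.
Step 1 — V_th is the open-circuit voltage V_A - V_B (nothing connected across the terminals).
Nodal analysis, taking node 2 as the 0 V reference.
Source V1 fixes V_0 = 12 V.
KCL at each unknown node (sum of currents leaving = 0; resistances in Ω):
  Node 1: (V_1 - 12)/11000 + (V_1 - 0)/75000 + (V_1 - V_3)/8.2 = 0
  Node 3: (V_3 - 12)/6.2 + (V_3 - 0)/680 + (V_3 - V_1)/8.2 = 0
Collecting terms (coefficients in siemens):
  0.1221·V_1 - 0.122·V_3 = 0.001091
  0.2847·V_3 - 0.122·V_1 = 1.935
Determinant D = (0.1221)(0.2847) - (-0.122)(-0.122) = 0.01988
V_1 = [(0.001091)(0.2847) - (-0.122)(1.935)]/D = 11.89 V
V_3 = [(0.1221)(1.935) - (0.001091)(-0.122)]/D = 11.89 V
V_th = V_1 - V_3 = 11.89 - 11.89 = -0.001218 V
Step 2 — R_th: zero the source — replace V1 by a short circuit (node 2 merges into node 0) — and find the resistance seen between A (node 1) and B (node 3).
Reduce the network between node 1 (A) and node 3 (B) by series/parallel combination:
  Rp1 = R1 ‖ R2 (parallel, both between nodes 0 and 1) = 1/(1/11000 + 1/75000) = 9593 Ω
  Rp2 = R3 ‖ R4 (parallel, both between nodes 0 and 3) = 1/(1/6.2 + 1/680) = 6.144 Ω
  Rs1 = Rp1 + Rp2 (series, joined only at node 0) = 9593 + 6.144 = 9599 Ω
  Rp3 = R5 ‖ Rs1 (parallel, both between nodes 1 and 3) = 1/(1/8.2 + 1/9599) = 8.193 Ω
R_th = 8.193 Ω
I_n = V_th/R_th = -0.001218/8.193 = -0.0001486 A, and R_n = R_th = 8.193 Ω

Final answer: I_n = -0.0001486 A, R_n = 8.193 Ω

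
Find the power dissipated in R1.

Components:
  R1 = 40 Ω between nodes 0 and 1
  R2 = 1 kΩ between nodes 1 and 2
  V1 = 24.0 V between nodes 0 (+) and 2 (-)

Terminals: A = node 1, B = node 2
Nodal analysis, taking node 2 as the 0 V reference.
Source V1 fixes V_0 = 24 V.
KCL at each unknown node (sum of currents leaving = 0; resistances in Ω):
  Node 1: (V_1 - 24)/40 + (V_1 - 0)/1000 = 0
Collecting terms: 0.026 × V_1 = 0.6  =>  V_1 = 23.08 V
I_R1 = (V_0 - V_1)/R1 = (24 - 23.08)/40 = 0.02308 A
P_R1 = I_R1² × R1 = (0.02308)² × 40 = 0.0213 W

Final answer: 0.0213 W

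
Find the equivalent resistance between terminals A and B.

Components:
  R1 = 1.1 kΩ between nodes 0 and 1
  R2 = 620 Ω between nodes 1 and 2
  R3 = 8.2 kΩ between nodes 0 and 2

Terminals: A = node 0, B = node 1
Reduce the network between node 0 (A) and node 1 (B) by series/parallel combination:
  Rs1 = R3 + R2 (series, joined only at node 2) = 8200 + 620 = 8820 Ω
  Rp1 = R1 ‖ Rs1 (parallel, both between nodes 0 and 1) = 1/(1/1100 + 1/8820) = 978 Ω
R_eq = 978 Ω

Final answer: 978 Ω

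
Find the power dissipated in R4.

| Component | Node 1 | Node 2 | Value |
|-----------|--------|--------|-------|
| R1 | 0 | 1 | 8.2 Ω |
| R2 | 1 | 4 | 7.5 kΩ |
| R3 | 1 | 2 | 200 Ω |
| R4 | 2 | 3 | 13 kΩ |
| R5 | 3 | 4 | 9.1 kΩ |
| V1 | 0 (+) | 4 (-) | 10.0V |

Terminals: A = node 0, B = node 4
Nodal analysis, taking node 4 as the 0 V reference.
Source V1 fixes V_0 = 10 V.
KCL at each unknown node (sum of currents leaving = 0; resistances in Ω):
  Node 1: (V_1 - 10)/8.2 + (V_1 - 0)/7500 + (V_1 - V_2)/200 = 0
  Node 2: (V_2 - V_1)/200 + (V_2 - V_3)/13000 = 0
  Node 3: (V_3 - V_2)/13000 + (V_3 - 0)/9100 = 0
Collecting terms (coefficients in siemens):
  0.1271·V_1 - 0.005·V_2 = 1.22
  0.005077·V_2 - 0.005·V_1 - 0.00007692·V_3 = 0
  0.0001868·V_3 - 0.00007692·V_2 = 0
Solving these 3 simultaneous equations (Gaussian elimination) gives:
  V_1 = 9.985 V, V_2 = 9.896 V, V_3 = 4.075 V
I_R4 = (V_2 - V_3)/R4 = (9.896 - 4.075)/13000 = 0.0004478 A
P_R4 = I_R4² × R4 = (0.0004478)² × 13000 = 0.002607 W

Final answer: 0.002607 W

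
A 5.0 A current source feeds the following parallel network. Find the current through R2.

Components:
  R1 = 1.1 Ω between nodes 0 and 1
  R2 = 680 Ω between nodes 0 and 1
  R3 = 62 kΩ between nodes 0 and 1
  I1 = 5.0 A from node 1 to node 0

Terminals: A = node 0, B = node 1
All resistors sit directly between nodes 0 and 1, so they are in parallel and share one voltage V; the full source current 5 A splits among them.
1/R_par = 1/1.1 + 1/680 + 1/62000 = 0.9106 S  =>  R_par = 1.098 Ω
V = I × R_par = 5 × 1.098 = 5.491 V
I_R2 = V/R2 = 5.491/680 = 0.008075 A

Final answer: 0.008075 A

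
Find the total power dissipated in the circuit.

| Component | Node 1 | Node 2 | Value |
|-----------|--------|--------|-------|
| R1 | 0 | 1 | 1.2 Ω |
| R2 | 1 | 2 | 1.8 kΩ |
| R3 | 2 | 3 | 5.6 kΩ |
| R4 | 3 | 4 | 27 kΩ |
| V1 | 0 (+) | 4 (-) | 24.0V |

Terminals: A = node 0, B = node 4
Nodal analysis, taking node 4 as the 0 V reference.
Source V1 fixes V_0 = 24 V.
KCL at each unknown node (sum of currents leaving = 0; resistances in Ω):
  Node 1: (V_1 - 24)/1.2 + (V_1 - V_2)/1800 = 0
  Node 2: (V_2 - V_1)/1800 + (V_2 - V_3)/5600 = 0
  Node 3: (V_3 - V_2)/5600 + (V_3 - 0)/27000 = 0
Collecting terms (coefficients in siemens):
  0.8339·V_1 - 0.0005556·V_2 = 20
  0.0007341·V_2 - 0.0005556·V_1 - 0.0001786·V_3 = 0
  0.0002156·V_3 - 0.0001786·V_2 = 0
Solving these 3 simultaneous equations (Gaussian elimination) gives:
  V_1 = 24 V, V_2 = 22.74 V, V_3 = 18.84 V
Power in each resistor, P = (ΔV)²/R:
  P_R1 = (24 - 24)²/1.2 = 0.0000005841 W
  P_R2 = (24 - 22.74)²/1800 = 0.0008761 W
  P_R3 = (22.74 - 18.84)²/5600 = 0.002726 W
  P_R4 = (18.84 - 0)²/27000 = 0.01314 W
P_total = P_R1 + P_R2 + P_R3 + P_R4 = 0.01674 W

Final answer: 0.01674 W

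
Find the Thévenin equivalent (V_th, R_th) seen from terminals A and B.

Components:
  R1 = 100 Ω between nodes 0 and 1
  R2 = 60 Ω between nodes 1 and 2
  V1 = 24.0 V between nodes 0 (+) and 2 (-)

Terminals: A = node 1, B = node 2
Step 1 — V_th is the open-circuit voltage V_A - V_B (nothing connected across the terminals).
Nodal analysis, taking node 2 as the 0 V reference.
Source V1 fixes V_0 = 24 V.
KCL at each unknown node (sum of currents leaving = 0; resistances in Ω):
  Node 1: (V_1 - 24)/100 + (V_1 - 0)/60 = 0
Collecting terms: 0.02667 × V_1 = 0.24  =>  V_1 = 9 V
V_th = V_1 - V_2 = 9 - 0 = 9 V
Step 2 — R_th: zero the source — replace V1 by a short circuit (node 2 merges into node 0) — and find the resistance seen between A (node 1) and B (node 0).
Reduce the network between node 1 (A) and node 0 (B) by series/parallel combination:
  Rp1 = R1 ‖ R2 (parallel, both between nodes 0 and 1) = 1/(1/100 + 1/60) = 37.5 Ω
R_th = 37.5 Ω

Final answer: V_th = 9 V, R_th = 37.5 Ω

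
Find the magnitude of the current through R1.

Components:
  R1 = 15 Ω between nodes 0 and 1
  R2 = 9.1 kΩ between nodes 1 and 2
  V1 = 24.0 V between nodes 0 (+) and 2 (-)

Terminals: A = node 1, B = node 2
Nodal analysis, taking node 2 as the 0 V reference.
Source V1 fixes V_0 = 24 V.
KCL at each unknown node (sum of currents leaving = 0; resistances in Ω):
  Node 1: (V_1 - 24)/15 + (V_1 - 0)/9100 = 0
Collecting terms: 0.06678 × V_1 = 1.6  =>  V_1 = 23.96 V
I_R1 = (V_0 - V_1)/R1 = (24 - 23.96)/15 = 0.002633 A
|I_R1| = 0.002633 A

Final answer: |I_R1| = 0.002633 A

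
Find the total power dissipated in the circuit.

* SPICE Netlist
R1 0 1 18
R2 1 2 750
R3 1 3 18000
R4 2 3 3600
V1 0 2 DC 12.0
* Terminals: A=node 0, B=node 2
Nodal analysis, taking node 2 as the 0 V reference.
Source V1 fixes V_0 = 12 V.
KCL at each unknown node (sum of currents leaving = 0; resistances in Ω):
  Node 1: (V_1 - 12)/18 + (V_1 - 0)/750 + (V_1 - V_3)/18000 = 0
  Node 3: (V_3 - V_1)/18000 + (V_3 - 0)/3600 = 0
Collecting terms (coefficients in siemens):
  0.05694·V_1 - 0.00005556·V_3 = 0.6667
  0.0003333·V_3 - 0.00005556·V_1 = 0
Determinant D = (0.05694)(0.0003333) - (-0.00005556)(-0.00005556) = 0.00001898
V_1 = [(0.6667)(0.0003333) - (-0.00005556)(0)]/D = 11.71 V
V_3 = [(0.05694)(0) - (0.6667)(-0.00005556)]/D = 1.952 V
Power in each resistor, P = (ΔV)²/R:
  P_R1 = (12 - 11.71)²/18 = 0.004697 W
  P_R2 = (11.71 - 0)²/750 = 0.1828 W
  P_R3 = (11.71 - 1.952)²/18000 = 0.00529 W
  P_R4 = (0 - 1.952)²/3600 = 0.001058 W
P_total = P_R1 + P_R2 + P_R3 + P_R4 = 0.1939 W

Final answer: 0.1939 W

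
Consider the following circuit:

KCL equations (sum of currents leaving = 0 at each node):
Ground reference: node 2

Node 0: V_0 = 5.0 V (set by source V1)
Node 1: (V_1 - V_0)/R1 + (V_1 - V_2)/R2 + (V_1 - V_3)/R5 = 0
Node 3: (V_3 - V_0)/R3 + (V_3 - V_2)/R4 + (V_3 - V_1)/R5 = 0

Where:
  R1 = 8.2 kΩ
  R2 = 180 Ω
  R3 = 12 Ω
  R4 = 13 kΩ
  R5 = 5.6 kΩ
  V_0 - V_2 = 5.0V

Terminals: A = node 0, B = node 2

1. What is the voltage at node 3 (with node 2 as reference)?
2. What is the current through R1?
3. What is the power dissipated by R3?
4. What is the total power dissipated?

Nodal analysis, taking node 2 as the 0 V reference.
Source V1 fixes V_0 = 5 V.
KCL at each unknown node (sum of currents leaving = 0; resistances in Ω):
  Node 1: (V_1 - 5)/8200 + (V_1 - 0)/180 + (V_1 - V_3)/5600 = 0
  Node 3: (V_3 - 5)/12 + (V_3 - 0)/13000 + (V_3 - V_1)/5600 = 0
Collecting terms (coefficients in siemens):
  0.005856·V_1 - 0.0001786·V_3 = 0.0006098
  0.08359·V_3 - 0.0001786·V_1 = 0.4167
Determinant D = (0.005856)(0.08359) - (-0.0001786)(-0.0001786) = 0.0004895
V_1 = [(0.0006098)(0.08359) - (-0.0001786)(0.4167)]/D = 0.2561 V
V_3 = [(0.005856)(0.4167) - (0.0006098)(-0.0001786)]/D = 4.985 V
Part 1:
  Read off the nodal solution: V_3 = 4.985 V
Part 2:
  I_R1 = (V_0 - V_1)/R1 = (5 - 0.2561)/8200 = 0.0005785 A
  Magnitude: I_R1 = 0.0005785 A
Part 3:
  I_R3 = (V_0 - V_3)/R3 = (5 - 4.985)/12 = 0.001228 A
  P_R3 = I_R3² × R3 = (0.001228)² × 12 = 0.00001809 W
Part 4:
  Power in each resistor, P = (ΔV)²/R:
    P_R1 = (5 - 0.2561)²/8200 = 0.002744 W
    P_R2 = (0.2561 - 0)²/180 = 0.0003645 W
    P_R3 = (5 - 4.985)²/12 = 0.00001809 W
    P_R4 = (0 - 4.985)²/13000 = 0.001912 W
    P_R5 = (0.2561 - 4.985)²/5600 = 0.003994 W
  P_total = P_R1 + P_R2 + P_R3 + P_R4 + P_R5 = 0.009032 W

Final answers:
1. V_3 = 4.985 V
2. I_R1 = 0.0005785 A
3. P_R3 = 1.809e-05 W
4. P_total = 0.009032 W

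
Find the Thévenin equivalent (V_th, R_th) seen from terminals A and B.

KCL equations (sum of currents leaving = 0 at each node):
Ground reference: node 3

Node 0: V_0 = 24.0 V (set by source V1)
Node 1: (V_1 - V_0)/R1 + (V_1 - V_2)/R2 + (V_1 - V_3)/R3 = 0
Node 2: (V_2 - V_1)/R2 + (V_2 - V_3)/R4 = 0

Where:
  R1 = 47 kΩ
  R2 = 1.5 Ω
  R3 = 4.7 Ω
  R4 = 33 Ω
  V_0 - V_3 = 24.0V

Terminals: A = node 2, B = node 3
Step 1 — V_th is the open-circuit voltage V_A - V_B (nothing connected across the terminals).
Nodal analysis, taking node 3 as the 0 V reference.
Source V1 fixes V_0 = 24 V.
KCL at each unknown node (sum of currents leaving = 0; resistances in Ω):
  Node 1: (V_1 - 24)/47000 + (V_1 - V_2)/1.5 + (V_1 - 0)/4.7 = 0
  Node 2: (V_2 - V_1)/1.5 + (V_2 - 0)/33 = 0
Collecting terms (coefficients in siemens):
  0.8795·V_1 - 0.6667·V_2 = 0.0005106
  0.697·V_2 - 0.6667·V_1 = 0
Determinant D = (0.8795)(0.697) - (-0.6667)(-0.6667) = 0.1685
V_1 = [(0.0005106)(0.697) - (-0.6667)(0)]/D = 0.002112 V
V_2 = [(0.8795)(0) - (0.0005106)(-0.6667)]/D = 0.00202 V
V_th = V_2 - V_3 = 0.00202 - 0 = 0.00202 V
Step 2 — R_th: zero the source — replace V1 by a short circuit (node 3 merges into node 0) — and find the resistance seen between A (node 2) and B (node 0).
Reduce the network between node 2 (A) and node 0 (B) by series/parallel combination:
  Rp1 = R1 ‖ R3 (parallel, both between nodes 0 and 1) = 1/(1/47000 + 1/4.7) = 4.7 Ω
  Rs1 = R2 + Rp1 (series, joined only at node 1) = 1.5 + 4.7 = 6.2 Ω
  Rp2 = R4 ‖ Rs1 (parallel, both between nodes 0 and 2) = 1/(1/33 + 1/6.2) = 5.219 Ω
R_th = 5.219 Ω

Final answer: V_th = 0.00202 V, R_th = 5.219 Ω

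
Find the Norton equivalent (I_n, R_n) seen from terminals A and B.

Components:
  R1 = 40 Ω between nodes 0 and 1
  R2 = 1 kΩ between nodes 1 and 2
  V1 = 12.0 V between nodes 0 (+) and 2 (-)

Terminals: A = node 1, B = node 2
Find the Thévenin equivalent first; then I_n = V_th/R_th and R_n = R_th.
Step 1 — V_th is the open-circuit voltage V_A - V_B (nothing connected across the terminals).
Nodal analysis, taking node 2 as the 0 V reference.
Source V1 fixes V_0 = 12 V.
KCL at each unknown node (sum of currents leaving = 0; resistances in Ω):
  Node 1: (V_1 - 12)/40 + (V_1 - 0)/1000 = 0
Collecting terms: 0.026 × V_1 = 0.3  =>  V_1 = 11.54 V
V_th = V_1 - V_2 = 11.54 - 0 = 11.54 V
Step 2 — R_th: zero the source — replace V1 by a short circuit (node 2 merges into node 0) — and find the resistance seen between A (node 1) and B (node 0).
Reduce the network between node 1 (A) and node 0 (B) by series/parallel combination:
  Rp1 = R1 ‖ R2 (parallel, both between nodes 0 and 1) = 1/(1/40 + 1/1000) = 38.46 Ω
R_th = 38.46 Ω
I_n = V_th/R_th = 11.54/38.46 = 0.3 A, and R_n = R_th = 38.46 Ω

Final answer: I_n = 0.3 A, R_n = 38.46 Ω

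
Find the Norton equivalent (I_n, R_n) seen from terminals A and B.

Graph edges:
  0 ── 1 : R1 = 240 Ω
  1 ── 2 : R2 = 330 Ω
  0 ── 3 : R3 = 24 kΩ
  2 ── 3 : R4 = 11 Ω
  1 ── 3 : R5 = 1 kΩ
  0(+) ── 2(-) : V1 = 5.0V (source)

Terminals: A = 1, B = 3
Find the Thévenin equivalent first; then I_n = V_th/R_th and R_n = R_th.
Step 1 — V_th is the open-circuit voltage V_A - V_B (nothing connected across the terminals).
Nodal analysis, taking node 2 as the 0 V reference.
Source V1 fixes V_0 = 5 V.
KCL at each unknown node (sum of currents leaving = 0; resistances in Ω):
  Node 1: (V_1 - 5)/240 + (V_1 - 0)/330 + (V_1 - V_3)/1000 = 0
  Node 3: (V_3 - 5)/24000 + (V_3 - 0)/11 + (V_3 - V_1)/1000 = 0
Collecting terms (coefficients in siemens):
  0.008197·V_1 - 0.001·V_3 = 0.02083
  0.09195·V_3 - 0.001·V_1 = 0.0002083
Determinant D = (0.008197)(0.09195) - (-0.001)(-0.001) = 0.0007527
V_1 = [(0.02083)(0.09195) - (-0.001)(0.0002083)]/D = 2.545 V
V_3 = [(0.008197)(0.0002083) - (0.02083)(-0.001)]/D = 0.02995 V
V_th = V_1 - V_3 = 2.545 - 0.02995 = 2.515 V
Step 2 — R_th: zero the source — replace V1 by a short circuit (node 2 merges into node 0) — and find the resistance seen between A (node 1) and B (node 3).
Reduce the network between node 1 (A) and node 3 (B) by series/parallel combination:
  Rp1 = R1 ‖ R2 (parallel, both between nodes 0 and 1) = 1/(1/240 + 1/330) = 138.9 Ω
  Rp2 = R3 ‖ R4 (parallel, both between nodes 0 and 3) = 1/(1/24000 + 1/11) = 10.99 Ω
  Rs1 = Rp1 + Rp2 (series, joined only at node 0) = 138.9 + 10.99 = 149.9 Ω
  Rp3 = R5 ‖ Rs1 (parallel, both between nodes 1 and 3) = 1/(1/1000 + 1/149.9) = 130.4 Ω
R_th = 130.4 Ω
I_n = V_th/R_th = 2.515/130.4 = 0.01929 A, and R_n = R_th = 130.4 Ω

Final answer: I_n = 0.01929 A, R_n = 130.4 Ω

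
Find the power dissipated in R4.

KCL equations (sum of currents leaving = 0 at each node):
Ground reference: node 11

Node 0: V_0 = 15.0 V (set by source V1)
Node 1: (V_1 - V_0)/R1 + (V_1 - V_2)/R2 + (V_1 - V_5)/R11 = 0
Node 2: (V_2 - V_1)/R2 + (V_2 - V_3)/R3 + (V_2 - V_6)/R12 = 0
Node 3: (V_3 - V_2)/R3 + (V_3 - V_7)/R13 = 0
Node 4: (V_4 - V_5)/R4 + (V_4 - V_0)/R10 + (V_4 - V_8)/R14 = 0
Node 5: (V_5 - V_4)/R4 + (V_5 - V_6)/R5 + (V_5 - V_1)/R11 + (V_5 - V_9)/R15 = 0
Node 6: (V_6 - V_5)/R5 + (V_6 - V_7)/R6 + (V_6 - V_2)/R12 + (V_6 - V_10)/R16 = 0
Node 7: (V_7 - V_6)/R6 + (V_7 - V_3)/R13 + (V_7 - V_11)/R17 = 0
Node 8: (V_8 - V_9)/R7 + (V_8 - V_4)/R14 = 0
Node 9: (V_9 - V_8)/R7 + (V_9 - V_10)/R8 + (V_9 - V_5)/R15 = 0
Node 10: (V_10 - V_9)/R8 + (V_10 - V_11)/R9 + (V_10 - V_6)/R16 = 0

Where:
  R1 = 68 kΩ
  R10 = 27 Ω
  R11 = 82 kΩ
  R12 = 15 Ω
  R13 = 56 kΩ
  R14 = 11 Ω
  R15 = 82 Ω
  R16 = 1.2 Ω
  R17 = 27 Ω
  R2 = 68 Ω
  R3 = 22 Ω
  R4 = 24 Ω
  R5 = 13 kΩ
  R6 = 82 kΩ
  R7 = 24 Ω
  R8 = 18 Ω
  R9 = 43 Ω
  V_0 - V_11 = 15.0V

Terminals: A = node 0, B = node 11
Nodal analysis, taking node 11 as the 0 V reference.
Source V1 fixes V_0 = 15 V.
KCL at each unknown node (sum of currents leaving = 0; resistances in Ω):
  Node 1: (V_1 - 15)/68000 + (V_1 - V_2)/68 + (V_1 - V_5)/82000 = 0
  Node 2: (V_2 - V_1)/68 + (V_2 - V_3)/22 + (V_2 - V_6)/15 = 0
  Node 3: (V_3 - V_2)/22 + (V_3 - V_7)/56000 = 0
  Node 4: (V_4 - V_5)/24 + (V_4 - 15)/27 + (V_4 - V_8)/11 = 0
  Node 5: (V_5 - V_4)/24 + (V_5 - V_6)/13000 + (V_5 - V_1)/82000 + (V_5 - V_9)/82 = 0
  Node 6: (V_6 - V_5)/13000 + (V_6 - V_7)/82000 + (V_6 - V_2)/15 + (V_6 - V_10)/1.2 = 0
  Node 7: (V_7 - V_6)/82000 + (V_7 - V_3)/56000 + (V_7 - 0)/27 = 0
  Node 8: (V_8 - V_9)/24 + (V_8 - V_4)/11 = 0
  Node 9: (V_9 - V_8)/24 + (V_9 - V_10)/18 + (V_9 - V_5)/82 = 0
  Node 10: (V_10 - V_9)/18 + (V_10 - 0)/43 + (V_10 - V_6)/1.2 = 0
Collecting terms (coefficients in siemens):
  0.01473·V_1 - 0.01471·V_2 - 0.0000122·V_5 = 0.0002206
  0.1268·V_2 - 0.01471·V_1 - 0.04545·V_3 - 0.06667·V_6 = 0
  0.04547·V_3 - 0.04545·V_2 - 0.00001786·V_7 = 0
  0.1696·V_4 - 0.04167·V_5 - 0.09091·V_8 = 0.5556
  0.05395·V_5 - 0.0000122·V_1 - 0.04167·V_4 - 0.00007692·V_6 - 0.0122·V_9 = 0
  0.9001·V_6 - 0.06667·V_2 - 0.00007692·V_5 - 0.0000122·V_7 - 0.8333·V_10 = 0
  0.03707·V_7 - 0.00001786·V_3 - 0.0000122·V_6 = 0
  0.1326·V_8 - 0.09091·V_4 - 0.04167·V_9 = 0
  0.1094·V_9 - 0.0122·V_5 - 0.04167·V_8 - 0.05556·V_10 = 0
  0.9121·V_10 - 0.8333·V_6 - 0.05556·V_9 = 0
Solving these 10 simultaneous equations (Gaussian elimination) gives:
  V_1 = 5.663 V, V_2 = 5.65 V, V_3 = 5.648 V, V_4 = 11.45 V
  V_5 = 10.66 V, V_6 = 5.649 V, V_7 = 0.004579 V, V_8 = 10.37 V
  V_9 = 8.005 V, V_10 = 5.648 V
I_R4 = (V_4 - V_5)/R4 = (11.45 - 10.66)/24 = 0.03287 A
P_R4 = I_R4² × R4 = (0.03287)² × 24 = 0.02593 W

Final answer: 0.02593 W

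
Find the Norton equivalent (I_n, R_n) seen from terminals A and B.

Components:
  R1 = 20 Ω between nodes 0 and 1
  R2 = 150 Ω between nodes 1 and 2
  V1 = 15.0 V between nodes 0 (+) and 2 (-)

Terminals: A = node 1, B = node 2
Find the Thévenin equivalent first; then I_n = V_th/R_th and R_n = R_th.
Step 1 — V_th is the open-circuit voltage V_A - V_B (nothing connected across the terminals).
Nodal analysis, taking node 2 as the 0 V reference.
Source V1 fixes V_0 = 15 V.
KCL at each unknown node (sum of currents leaving = 0; resistances in Ω):
  Node 1: (V_1 - 15)/20 + (V_1 - 0)/150 = 0
Collecting terms: 0.05667 × V_1 = 0.75  =>  V_1 = 13.24 V
V_th = V_1 - V_2 = 13.24 - 0 = 13.24 V
Step 2 — R_th: zero the source — replace V1 by a short circuit (node 2 merges into node 0) — and find the resistance seen between A (node 1) and B (node 0).
Reduce the network between node 1 (A) and node 0 (B) by series/parallel combination:
  Rp1 = R1 ‖ R2 (parallel, both between nodes 0 and 1) = 1/(1/20 + 1/150) = 17.65 Ω
R_th = 17.65 Ω
I_n = V_th/R_th = 13.24/17.65 = 0.75 A, and R_n = R_th = 17.65 Ω

Final answer: I_n = 0.75 A, R_n = 17.65 Ω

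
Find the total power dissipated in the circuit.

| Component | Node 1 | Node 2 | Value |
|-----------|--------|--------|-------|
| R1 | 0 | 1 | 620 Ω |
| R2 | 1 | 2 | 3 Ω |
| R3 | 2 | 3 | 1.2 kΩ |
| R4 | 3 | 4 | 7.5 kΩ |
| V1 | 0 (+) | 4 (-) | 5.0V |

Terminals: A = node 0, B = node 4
Nodal analysis, taking node 4 as the 0 V reference.
Source V1 fixes V_0 = 5 V.
KCL at each unknown node (sum of currents leaving = 0; resistances in Ω):
  Node 1: (V_1 - 5)/620 + (V_1 - V_2)/3 = 0
  Node 2: (V_2 - V_1)/3 + (V_2 - V_3)/1200 = 0
  Node 3: (V_3 - V_2)/1200 + (V_3 - 0)/7500 = 0
Collecting terms (coefficients in siemens):
  0.3349·V_1 - 0.3333·V_2 = 0.008065
  0.3342·V_2 - 0.3333·V_1 - 0.0008333·V_3 = 0
  0.0009667·V_3 - 0.0008333·V_2 = 0
Solving these 3 simultaneous equations (Gaussian elimination) gives:
  V_1 = 4.667 V, V_2 = 4.666 V, V_3 = 4.022 V
Power in each resistor, P = (ΔV)²/R:
  P_R1 = (5 - 4.667)²/620 = 0.0001783 W
  P_R2 = (4.667 - 4.666)²/3 = 0.0000008629 W
  P_R3 = (4.666 - 4.022)²/1200 = 0.0003452 W
  P_R4 = (4.022 - 0)²/7500 = 0.002157 W
P_total = P_R1 + P_R2 + P_R3 + P_R4 = 0.002682 W

Final answer: 0.002682 W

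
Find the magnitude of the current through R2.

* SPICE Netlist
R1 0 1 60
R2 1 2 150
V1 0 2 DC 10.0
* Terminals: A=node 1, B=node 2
Nodal analysis, taking node 2 as the 0 V reference.
Source V1 fixes V_0 = 10 V.
KCL at each unknown node (sum of currents leaving = 0; resistances in Ω):
  Node 1: (V_1 - 10)/60 + (V_1 - 0)/150 = 0
Collecting terms: 0.02333 × V_1 = 0.1667  =>  V_1 = 7.143 V
I_R2 = (V_1 - V_2)/R2 = (7.143 - 0)/150 = 0.04762 A
|I_R2| = 0.04762 A

Final answer: |I_R2| = 0.04762 A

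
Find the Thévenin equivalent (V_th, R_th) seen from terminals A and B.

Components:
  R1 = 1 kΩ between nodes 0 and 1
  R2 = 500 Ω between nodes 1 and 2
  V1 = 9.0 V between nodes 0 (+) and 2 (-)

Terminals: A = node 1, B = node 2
Step 1 — V_th is the open-circuit voltage V_A - V_B (nothing connected across the terminals).
Nodal analysis, taking node 2 as the 0 V reference.
Source V1 fixes V_0 = 9 V.
KCL at each unknown node (sum of currents leaving = 0; resistances in Ω):
  Node 1: (V_1 - 9)/1000 + (V_1 - 0)/500 = 0
Collecting terms: 0.003 × V_1 = 0.009  =>  V_1 = 3 V
V_th = V_1 - V_2 = 3 - 0 = 3 V
Step 2 — R_th: zero the source — replace V1 by a short circuit (node 2 merges into node 0) — and find the resistance seen between A (node 1) and B (node 0).
Reduce the network between node 1 (A) and node 0 (B) by series/parallel combination:
  Rp1 = R1 ‖ R2 (parallel, both between nodes 0 and 1) = 1/(1/1000 + 1/500) = 333.3 Ω
R_th = 333.3 Ω

Final answer: V_th = 3 V, R_th = 333.3 Ω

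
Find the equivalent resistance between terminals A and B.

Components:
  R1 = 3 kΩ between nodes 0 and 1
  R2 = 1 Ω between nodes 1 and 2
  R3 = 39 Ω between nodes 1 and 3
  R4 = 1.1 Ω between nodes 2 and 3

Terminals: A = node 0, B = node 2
Reduce the network between node 0 (A) and node 2 (B) by series/parallel combination:
  Rs1 = R3 + R4 (series, joined only at node 3) = 39 + 1.1 = 40.1 Ω
  Rp1 = R2 ‖ Rs1 (parallel, both between nodes 1 and 2) = 1/(1/1 + 1/40.1) = 0.9757 Ω
  Rs2 = R1 + Rp1 (series, joined only at node 1) = 3000 + 0.9757 = 3001 Ω
R_eq = 3.001 kΩ

Final answer: 3.001 kΩ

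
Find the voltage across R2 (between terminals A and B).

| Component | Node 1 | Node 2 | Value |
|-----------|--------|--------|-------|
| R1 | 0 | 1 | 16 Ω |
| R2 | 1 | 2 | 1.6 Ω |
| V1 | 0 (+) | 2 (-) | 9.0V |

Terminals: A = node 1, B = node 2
R1 and R2 are in series across V1 (node 0 → node 1 → node 2), and the output A–B is taken across R2, so this is a voltage divider.
Series current: I = V1/(R1 + R2) = 9/(16 + 1.6) = 9/17.6 = 0.5114 A
V_R2 = I × R2 = V1 × R2/(R1 + R2) = 9 × 1.6/17.6 = 0.8182 V

Final answer: 0.8182 V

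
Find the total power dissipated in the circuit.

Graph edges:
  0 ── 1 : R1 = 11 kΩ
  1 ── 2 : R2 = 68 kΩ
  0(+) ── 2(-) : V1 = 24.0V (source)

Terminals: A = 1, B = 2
Nodal analysis, taking node 2 as the 0 V reference.
Source V1 fixes V_0 = 24 V.
KCL at each unknown node (sum of currents leaving = 0; resistances in Ω):
  Node 1: (V_1 - 24)/11000 + (V_1 - 0)/68000 = 0
Collecting terms: 0.0001056 × V_1 = 0.002182  =>  V_1 = 20.66 V
Power in each resistor, P = (ΔV)²/R:
  P_R1 = (24 - 20.66)²/11000 = 0.001015 W
  P_R2 = (20.66 - 0)²/68000 = 0.006276 W
P_total = P_R1 + P_R2 = 0.007291 W

Final answer: 0.007291 W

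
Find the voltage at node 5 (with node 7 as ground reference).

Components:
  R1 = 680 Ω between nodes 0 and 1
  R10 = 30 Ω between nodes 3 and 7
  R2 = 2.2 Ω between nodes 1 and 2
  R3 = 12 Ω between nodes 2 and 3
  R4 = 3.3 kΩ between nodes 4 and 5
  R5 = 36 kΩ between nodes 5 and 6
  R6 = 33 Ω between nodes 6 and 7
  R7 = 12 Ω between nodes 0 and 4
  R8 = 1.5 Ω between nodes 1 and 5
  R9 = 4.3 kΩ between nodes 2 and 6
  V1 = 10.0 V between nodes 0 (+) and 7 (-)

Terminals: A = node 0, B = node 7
Nodal analysis, taking node 7 as the 0 V reference.
Source V1 fixes V_0 = 10 V.
KCL at each unknown node (sum of currents leaving = 0; resistances in Ω):
  Node 1: (V_1 - 10)/680 + (V_1 - V_2)/2.2 + (V_1 - V_5)/1.5 = 0
  Node 2: (V_2 - V_1)/2.2 + (V_2 - V_3)/12 + (V_2 - V_6)/4300 = 0
  Node 3: (V_3 - V_2)/12 + (V_3 - 0)/30 = 0
  Node 4: (V_4 - V_5)/3300 + (V_4 - 10)/12 = 0
  Node 5: (V_5 - V_4)/3300 + (V_5 - V_6)/36000 + (V_5 - V_1)/1.5 = 0
  Node 6: (V_6 - V_5)/36000 + (V_6 - 0)/33 + (V_6 - V_2)/4300 = 0
Collecting terms (coefficients in siemens):
  1.123·V_1 - 0.4545·V_2 - 0.6667·V_5 = 0.01471
  0.5381·V_2 - 0.4545·V_1 - 0.08333·V_3 - 0.0002326·V_6 = 0
  0.1167·V_3 - 0.08333·V_2 = 0
  0.08364·V_4 - 0.000303·V_5 = 0.8333
  0.667·V_5 - 0.6667·V_1 - 0.000303·V_4 - 0.00002778·V_6 = 0
  0.03056·V_6 - 0.0002326·V_2 - 0.00002778·V_5 = 0
Solving these 6 simultaneous equations (Gaussian elimination) gives:
  V_1 = 0.7195 V, V_2 = 0.6834 V, V_3 = 0.4881 V, V_4 = 9.966 V
  V_5 = 0.7237 V, V_6 = 0.005858 V
The requested potential is V_5 = 0.7237 V.

Final answer: V_5 = 0.7237 V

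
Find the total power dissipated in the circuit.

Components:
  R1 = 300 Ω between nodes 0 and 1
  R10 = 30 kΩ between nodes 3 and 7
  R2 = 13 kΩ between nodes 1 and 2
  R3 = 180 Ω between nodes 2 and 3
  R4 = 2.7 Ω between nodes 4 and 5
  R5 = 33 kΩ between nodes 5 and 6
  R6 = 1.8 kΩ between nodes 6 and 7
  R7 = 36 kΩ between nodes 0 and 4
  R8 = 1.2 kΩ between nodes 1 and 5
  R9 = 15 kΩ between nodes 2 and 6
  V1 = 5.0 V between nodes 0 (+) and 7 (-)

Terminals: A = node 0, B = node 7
Nodal analysis, taking node 7 as the 0 V reference.
Source V1 fixes V_0 = 5 V.
KCL at each unknown node (sum of currents leaving = 0; resistances in Ω):
  Node 1: (V_1 - 5)/300 + (V_1 - V_2)/13000 + (V_1 - V_5)/1200 = 0
  Node 2: (V_2 - V_1)/13000 + (V_2 - V_3)/180 + (V_2 - V_6)/15000 = 0
  Node 3: (V_3 - V_2)/180 + (V_3 - 0)/30000 = 0
  Node 4: (V_4 - V_5)/2.7 + (V_4 - 5)/36000 = 0
  Node 5: (V_5 - V_4)/2.7 + (V_5 - V_6)/33000 + (V_5 - V_1)/1200 = 0
  Node 6: (V_6 - V_5)/33000 + (V_6 - 0)/1800 + (V_6 - V_2)/15000 = 0
Collecting terms (coefficients in siemens):
  0.004244·V_1 - 0.00007692·V_2 - 0.0008333·V_5 = 0.01667
  0.005699·V_2 - 0.00007692·V_1 - 0.005556·V_3 - 0.00006667·V_6 = 0
  0.005589·V_3 - 0.005556·V_2 = 0
  0.3704·V_4 - 0.3704·V_5 = 0.0001389
  0.3712·V_5 - 0.0008333·V_1 - 0.3704·V_4 - 0.0000303·V_6 = 0
  0.0006525·V_6 - 0.00006667·V_2 - 0.0000303·V_5 = 0
Solving these 6 simultaneous equations (Gaussian elimination) gives:
  V_1 = 4.903 V, V_2 = 2.306 V, V_3 = 2.293 V, V_4 = 4.755 V
  V_5 = 4.755 V, V_6 = 0.4564 V
Power in each resistor, P = (ΔV)²/R:
  P_R1 = (5 - 4.903)²/300 = 0.00003134 W
  P_R2 = (4.903 - 2.306)²/13000 = 0.0005187 W
  P_R3 = (2.306 - 2.293)²/180 = 0.000001051 W
  P_R4 = (4.755 - 4.755)²/2.7 = 0.0000000001251 W
  P_R5 = (4.755 - 0.4564)²/33000 = 0.0005599 W
  P_R6 = (0.4564 - 0)²/1800 = 0.0001157 W
  P_R7 = (5 - 4.755)²/36000 = 0.000001668 W
  P_R8 = (4.903 - 4.755)²/1200 = 0.00001829 W
  P_R9 = (2.306 - 0.4564)²/15000 = 0.0002281 W
  P_R10 = (2.293 - 0)²/30000 = 0.0001752 W
P_total = P_R1 + P_R2 + P_R3 + P_R4 + P_R5 + P_R6 + P_R7 + P_R8 + P_R9 + P_R10 = 0.00165 W

Final answer: 0.00165 W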